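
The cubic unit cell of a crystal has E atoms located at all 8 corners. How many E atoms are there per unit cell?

Corner atoms are shared by 8 cells (1/8 each).
Net atoms = 8 × 1/8 = 1 = 1.

1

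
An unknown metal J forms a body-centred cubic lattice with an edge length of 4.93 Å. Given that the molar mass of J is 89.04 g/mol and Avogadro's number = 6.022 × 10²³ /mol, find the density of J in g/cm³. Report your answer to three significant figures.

A BCC unit cell contains Z = 2 atoms.
Cell volume: a³ = (4.93 Å)³ = (4.930 × 10^-8 cm)³ = 1.198 × 10^-22 cm³.
ρ = Z·M/(N_A·a³) = 2 × 89.04 / (6.022 × 10²³ × 1.198 × 10^-22) = 2.468 g/cm³.

2.47 g/cm³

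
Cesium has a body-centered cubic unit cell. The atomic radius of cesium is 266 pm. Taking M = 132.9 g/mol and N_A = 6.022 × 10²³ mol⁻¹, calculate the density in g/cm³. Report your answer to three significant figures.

In a BCC lattice, atoms touch along the body diagonal, so √3·a = 4r, giving a = 614.3 pm = 6.143 × 10^-8 cm.
With Z = 2, ρ = Z·M/(N_A·a³) = 2 × 132.9 / (6.022 × 10²³ × 2.318 × 10^-22) = 1.904 g/cm³.

1.90 g/cm³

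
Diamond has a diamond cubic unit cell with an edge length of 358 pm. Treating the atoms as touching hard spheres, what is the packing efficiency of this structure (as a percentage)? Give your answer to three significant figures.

34.0%

In a diamond cubic lattice nearest neighbors lie along the body diagonal with √3·a = 8r, so r = 0.2165a = 77.51 pm.
Packing fraction = Z·(4/3)πr³ / a³ = 8 × (4/3)π × (77.51)³ / (358)³ = 0.3401 = 34.0%.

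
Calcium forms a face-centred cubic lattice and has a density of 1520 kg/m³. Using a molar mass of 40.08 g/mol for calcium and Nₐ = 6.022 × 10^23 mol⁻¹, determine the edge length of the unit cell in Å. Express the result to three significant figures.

5.60 Å

With Z = 4 atoms per FCC cell, a³ = Z·M/(N_A·ρ) = 4 × 40.08 / (6.022 × 10²³ × 1.520 g/cm³) = 1.751 × 10^-22 cm³.
a = (1.751 × 10^-22)^(1/3) = 5.595 × 10^-8 cm = 5.60 Å.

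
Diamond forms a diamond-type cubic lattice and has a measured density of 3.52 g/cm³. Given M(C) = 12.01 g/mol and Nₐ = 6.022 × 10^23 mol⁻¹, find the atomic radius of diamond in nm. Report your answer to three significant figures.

For a diamond cubic cell (Z = 8), a³ = Z·M/(N_A·ρ) = 8 × 12.01 / (6.022 × 10²³ × 3.520) = 4.533 × 10^-23 cm³, so a = 3.565 × 10^-8 cm = 0.3565 nm.
Nearest neighbors lie along the body diagonal with √3·a = 8r, so r = 0.2165 × a = 0.0772 nm.

0.0772 nm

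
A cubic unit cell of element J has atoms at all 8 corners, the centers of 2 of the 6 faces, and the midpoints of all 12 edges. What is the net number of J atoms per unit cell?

Corner atoms are shared by 8 cells (1/8 each), face atoms by 2 (1/2 each), edge atoms by 4 (1/4 each).
Net atoms = 8 × 1/8 + 2 × 1/2 + 12 × 1/4 = 1 + 1 + 3 = 5.

5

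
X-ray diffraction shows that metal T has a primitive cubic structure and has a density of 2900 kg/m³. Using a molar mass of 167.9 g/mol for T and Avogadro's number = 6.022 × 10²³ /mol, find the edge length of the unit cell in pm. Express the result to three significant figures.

With Z = 1 atom per simple cubic cell, a³ = Z·M/(N_A·ρ) = 1 × 167.9 / (6.022 × 10²³ × 2.900 g/cm³) = 9.614 × 10^-23 cm³.
a = (9.614 × 10^-23)^(1/3) = 4.581 × 10^-8 cm = 458 pm.

458 pm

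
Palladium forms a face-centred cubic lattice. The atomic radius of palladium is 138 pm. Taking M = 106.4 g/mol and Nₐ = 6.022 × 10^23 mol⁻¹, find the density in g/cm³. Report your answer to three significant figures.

In an FCC lattice, atoms touch along the face diagonal, so √2·a = 4r, giving a = 390.3 pm = 3.903 × 10^-8 cm.
With Z = 4, ρ = Z·M/(N_A·a³) = 4 × 106.4 / (6.022 × 10²³ × 5.947 × 10^-23) = 11.88 g/cm³.

11.9 g/cm³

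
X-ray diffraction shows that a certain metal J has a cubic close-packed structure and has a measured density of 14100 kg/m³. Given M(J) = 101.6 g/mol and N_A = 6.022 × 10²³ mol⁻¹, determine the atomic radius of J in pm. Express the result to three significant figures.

128 pm

For an FCC cell (Z = 4), a³ = Z·M/(N_A·ρ) = 4 × 101.6 / (6.022 × 10²³ × 14.10) = 4.786 × 10^-23 cm³, so a = 3.631 × 10^-8 cm = 363.1 pm.
Atoms touch along the face diagonal, so √2·a = 4r, so r = 0.3536 × a = 128 pm.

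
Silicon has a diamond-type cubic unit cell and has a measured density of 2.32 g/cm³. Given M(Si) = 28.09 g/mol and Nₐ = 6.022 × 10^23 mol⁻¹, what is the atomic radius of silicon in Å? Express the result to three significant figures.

For a diamond cubic cell (Z = 8), a³ = Z·M/(N_A·ρ) = 8 × 28.09 / (6.022 × 10²³ × 2.320) = 1.608 × 10^-22 cm³, so a = 5.438 × 10^-8 cm = 5.438 Å.
Nearest neighbors lie along the body diagonal with √3·a = 8r, so r = 0.2165 × a = 1.18 Å.

1.18 Å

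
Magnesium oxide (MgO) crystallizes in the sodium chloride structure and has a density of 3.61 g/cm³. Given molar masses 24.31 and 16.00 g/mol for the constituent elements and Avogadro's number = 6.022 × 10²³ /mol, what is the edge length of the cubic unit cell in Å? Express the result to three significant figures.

4.20 Å

M(MgO) = 40.31 g/mol; Z = 4 formula units per cell.
a³ = Z·M/(N_A·ρ) = 4 × 40.31 / (6.022 × 10²³ × 3.61) = 7.417 × 10^-23 cm³, so a = 4.202 × 10^-8 cm = 4.20 Å.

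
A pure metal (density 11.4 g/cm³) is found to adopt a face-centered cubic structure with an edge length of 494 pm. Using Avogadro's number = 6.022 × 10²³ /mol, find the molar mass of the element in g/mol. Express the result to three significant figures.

An FCC cell has Z = 4 atoms; a = 4.940 × 10^-8 cm.
M = ρ·N_A·a³/Z = 11.4 × 6.022 × 10²³ × 1.206 × 10^-22 / 4 = 207 g/mol.

207 g/mol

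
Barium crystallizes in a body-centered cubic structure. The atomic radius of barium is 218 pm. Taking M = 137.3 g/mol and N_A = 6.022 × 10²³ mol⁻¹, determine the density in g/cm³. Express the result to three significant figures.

In a BCC lattice, atoms touch along the body diagonal, so √3·a = 4r, giving a = 503.4 pm = 5.034 × 10^-8 cm.
With Z = 2, ρ = Z·M/(N_A·a³) = 2 × 137.3 / (6.022 × 10²³ × 1.276 × 10^-22) = 3.573 g/cm³.

3.57 g/cm³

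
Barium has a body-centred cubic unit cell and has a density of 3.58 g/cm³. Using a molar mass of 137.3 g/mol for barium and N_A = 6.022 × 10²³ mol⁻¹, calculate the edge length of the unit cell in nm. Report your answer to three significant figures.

With Z = 2 atoms per BCC cell, a³ = Z·M/(N_A·ρ) = 2 × 137.3 / (6.022 × 10²³ × 3.580 g/cm³) = 1.274 × 10^-22 cm³.
a = (1.274 × 10^-22)^(1/3) = 5.031 × 10^-8 cm = 0.503 nm.

0.503 nm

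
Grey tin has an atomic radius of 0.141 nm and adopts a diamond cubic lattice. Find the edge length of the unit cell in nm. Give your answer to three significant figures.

In a diamond cubic lattice, nearest neighbors lie along the body diagonal with √3·a = 8r.
a = 8r/√3 = 8 × 0.141 / 1.7321 = 0.651 nm.

0.651 nm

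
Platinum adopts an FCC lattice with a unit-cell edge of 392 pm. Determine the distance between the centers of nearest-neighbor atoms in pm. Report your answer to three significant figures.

In an FCC structure, atoms touch along the face diagonal, so √2·a = 4r; the nearest-neighbor distance equals 2r = 0.7071·a.
d = 0.7071 × 392 = 277 pm.

277 pm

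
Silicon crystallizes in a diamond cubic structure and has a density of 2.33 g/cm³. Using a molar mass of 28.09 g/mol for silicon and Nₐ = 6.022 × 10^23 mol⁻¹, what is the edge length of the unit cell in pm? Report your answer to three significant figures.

543 pm

With Z = 8 atoms per diamond cubic cell, a³ = Z·M/(N_A·ρ) = 8 × 28.09 / (6.022 × 10²³ × 2.330 g/cm³) = 1.602 × 10^-22 cm³.
a = (1.602 × 10^-22)^(1/3) = 5.431 × 10^-8 cm = 543 pm.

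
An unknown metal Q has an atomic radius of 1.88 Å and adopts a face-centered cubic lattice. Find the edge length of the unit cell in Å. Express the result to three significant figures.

5.32 Å

In an FCC lattice, atoms touch along the face diagonal, so √2·a = 4r.
a = 4r/√2 = 4 × 1.88 / 1.4142 = 5.32 Å.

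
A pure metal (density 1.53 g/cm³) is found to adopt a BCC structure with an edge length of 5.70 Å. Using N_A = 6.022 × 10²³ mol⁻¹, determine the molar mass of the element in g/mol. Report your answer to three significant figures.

A BCC cell has Z = 2 atoms; a = 5.700 × 10^-8 cm.
M = ρ·N_A·a³/Z = 1.53 × 6.022 × 10²³ × 1.852 × 10^-22 / 2 = 85.3 g/mol.

85.3 g/mol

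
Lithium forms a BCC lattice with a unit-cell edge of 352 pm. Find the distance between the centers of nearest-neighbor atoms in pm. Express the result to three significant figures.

In a BCC structure, atoms touch along the body diagonal, so √3·a = 4r; the nearest-neighbor distance equals 2r = 0.8660·a.
d = 0.8660 × 352 = 305 pm.

305 pm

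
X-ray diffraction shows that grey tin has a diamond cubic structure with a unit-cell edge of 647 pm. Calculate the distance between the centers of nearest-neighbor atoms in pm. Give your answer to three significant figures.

In a diamond cubic structure, nearest neighbors lie along the body diagonal with √3·a = 8r; the nearest-neighbor distance equals 2r = 0.4330·a.
d = 0.4330 × 647 = 280 pm.

280 pm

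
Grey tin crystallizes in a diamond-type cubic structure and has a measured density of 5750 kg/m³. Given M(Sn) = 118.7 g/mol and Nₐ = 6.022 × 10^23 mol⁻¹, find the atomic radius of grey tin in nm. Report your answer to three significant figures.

0.141 nm

For a diamond cubic cell (Z = 8), a³ = Z·M/(N_A·ρ) = 8 × 118.7 / (6.022 × 10²³ × 5.750) = 2.742 × 10^-22 cm³, so a = 6.497 × 10^-8 cm = 0.6497 nm.
Nearest neighbors lie along the body diagonal with √3·a = 8r, so r = 0.2165 × a = 0.141 nm.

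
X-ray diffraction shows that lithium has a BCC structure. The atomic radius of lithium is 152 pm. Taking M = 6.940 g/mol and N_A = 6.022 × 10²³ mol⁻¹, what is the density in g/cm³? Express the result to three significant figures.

In a BCC lattice, atoms touch along the body diagonal, so √3·a = 4r, giving a = 351.0 pm = 3.510 × 10^-8 cm.
With Z = 2, ρ = Z·M/(N_A·a³) = 2 × 6.940 / (6.022 × 10²³ × 4.325 × 10^-23) = 0.5329 g/cm³.

0.533 g/cm³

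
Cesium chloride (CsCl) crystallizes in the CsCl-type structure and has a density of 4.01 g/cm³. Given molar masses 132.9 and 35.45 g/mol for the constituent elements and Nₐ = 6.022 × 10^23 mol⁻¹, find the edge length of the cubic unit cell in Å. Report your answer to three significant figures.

4.12 Å

M(CsCl) = 168.35 g/mol; Z = 1 formula unit per cell.
a³ = Z·M/(N_A·ρ) = 1 × 168.35 / (6.022 × 10²³ × 4.01) = 6.972 × 10^-23 cm³, so a = 4.116 × 10^-8 cm = 4.12 Å.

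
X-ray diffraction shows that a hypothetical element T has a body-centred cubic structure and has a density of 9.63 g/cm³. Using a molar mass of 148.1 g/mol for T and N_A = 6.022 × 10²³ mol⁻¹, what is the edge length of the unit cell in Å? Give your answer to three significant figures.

With Z = 2 atoms per BCC cell, a³ = Z·M/(N_A·ρ) = 2 × 148.1 / (6.022 × 10²³ × 9.630 g/cm³) = 5.108 × 10^-23 cm³.
a = (5.108 × 10^-23)^(1/3) = 3.710 × 10^-8 cm = 3.71 Å.

3.71 Å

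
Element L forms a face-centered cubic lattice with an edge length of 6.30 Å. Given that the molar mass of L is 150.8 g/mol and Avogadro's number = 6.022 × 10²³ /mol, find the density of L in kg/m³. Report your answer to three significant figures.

4010 kg/m³

An FCC unit cell contains Z = 4 atoms.
Cell volume: a³ = (6.30 Å)³ = (6.300 × 10^-8 cm)³ = 2.500 × 10^-22 cm³.
ρ = Z·M/(N_A·a³) = 4 × 150.8 / (6.022 × 10²³ × 2.500 × 10^-22) = 4.006 g/cm³ = 4010 kg/m³.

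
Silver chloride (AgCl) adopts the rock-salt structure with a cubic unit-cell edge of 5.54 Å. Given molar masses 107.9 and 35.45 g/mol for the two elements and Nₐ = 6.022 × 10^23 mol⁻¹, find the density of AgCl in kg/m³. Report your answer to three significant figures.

The rock-salt structure contains Z = 4 formula units per cell; M(AgCl) = 107.9 + 35.45 = 143.35 g/mol.
a³ = (5.540 × 10^-8 cm)³ = 1.700 × 10^-22 cm³.
ρ = 4 × 143.35 / (6.022 × 10²³ × 1.700 × 10^-22) = 5.600 g/cm³ = 5600 kg/m³.

5600 kg/m³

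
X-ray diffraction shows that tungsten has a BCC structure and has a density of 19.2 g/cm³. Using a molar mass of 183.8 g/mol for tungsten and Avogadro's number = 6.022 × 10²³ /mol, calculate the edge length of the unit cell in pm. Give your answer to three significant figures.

317 pm

With Z = 2 atoms per BCC cell, a³ = Z·M/(N_A·ρ) = 2 × 183.8 / (6.022 × 10²³ × 19.20 g/cm³) = 3.179 × 10^-23 cm³.
a = (3.179 × 10^-23)^(1/3) = 3.168 × 10^-8 cm = 317 pm.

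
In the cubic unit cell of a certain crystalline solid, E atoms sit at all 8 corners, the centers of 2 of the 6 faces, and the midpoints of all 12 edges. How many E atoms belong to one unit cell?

5

Corner atoms are shared by 8 cells (1/8 each), face atoms by 2 (1/2 each), edge atoms by 4 (1/4 each).
Net atoms = 8 × 1/8 + 2 × 1/2 + 12 × 1/4 = 1 + 1 + 3 = 5.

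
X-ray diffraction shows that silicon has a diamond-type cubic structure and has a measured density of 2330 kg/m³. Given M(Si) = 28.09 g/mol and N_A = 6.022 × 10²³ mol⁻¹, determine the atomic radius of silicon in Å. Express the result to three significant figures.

1.18 Å

For a diamond cubic cell (Z = 8), a³ = Z·M/(N_A·ρ) = 8 × 28.09 / (6.022 × 10²³ × 2.330) = 1.602 × 10^-22 cm³, so a = 5.431 × 10^-8 cm = 5.431 Å.
Nearest neighbors lie along the body diagonal with √3·a = 8r, so r = 0.2165 × a = 1.18 Å.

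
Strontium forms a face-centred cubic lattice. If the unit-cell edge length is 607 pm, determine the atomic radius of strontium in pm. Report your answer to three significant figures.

In an FCC lattice, atoms touch along the face diagonal, so √2·a = 4r.
r = √2·a/4 = 1.4142 × 607 / 4 = 215 pm.

215 pm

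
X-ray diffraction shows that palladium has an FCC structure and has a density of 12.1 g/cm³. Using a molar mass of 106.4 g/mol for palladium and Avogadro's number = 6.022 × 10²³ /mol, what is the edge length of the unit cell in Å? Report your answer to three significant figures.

3.88 Å

With Z = 4 atoms per FCC cell, a³ = Z·M/(N_A·ρ) = 4 × 106.4 / (6.022 × 10²³ × 12.10 g/cm³) = 5.841 × 10^-23 cm³.
a = (5.841 × 10^-23)^(1/3) = 3.880 × 10^-8 cm = 3.88 Å.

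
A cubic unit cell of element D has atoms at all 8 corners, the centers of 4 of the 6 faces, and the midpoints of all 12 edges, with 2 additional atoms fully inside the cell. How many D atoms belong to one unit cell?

Corner atoms are shared by 8 cells (1/8 each), face atoms by 2 (1/2 each), edge atoms by 4 (1/4 each), interior atoms are unshared.
Net atoms = 8 × 1/8 + 4 × 1/2 + 12 × 1/4 + 2 = 1 + 2 + 3 + 2 = 8.

8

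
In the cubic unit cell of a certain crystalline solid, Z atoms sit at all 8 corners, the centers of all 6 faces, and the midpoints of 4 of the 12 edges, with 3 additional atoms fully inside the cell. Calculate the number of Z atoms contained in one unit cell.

8

Corner atoms are shared by 8 cells (1/8 each), face atoms by 2 (1/2 each), edge atoms by 4 (1/4 each), interior atoms are unshared.
Net atoms = 8 × 1/8 + 6 × 1/2 + 4 × 1/4 + 3 = 1 + 3 + 1 + 3 = 8.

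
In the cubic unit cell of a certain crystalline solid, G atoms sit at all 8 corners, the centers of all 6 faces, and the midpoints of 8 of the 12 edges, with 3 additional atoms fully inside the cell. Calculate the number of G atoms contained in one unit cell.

Corner atoms are shared by 8 cells (1/8 each), face atoms by 2 (1/2 each), edge atoms by 4 (1/4 each), interior atoms are unshared.
Net atoms = 8 × 1/8 + 6 × 1/2 + 8 × 1/4 + 3 = 1 + 3 + 2 + 3 = 9.

9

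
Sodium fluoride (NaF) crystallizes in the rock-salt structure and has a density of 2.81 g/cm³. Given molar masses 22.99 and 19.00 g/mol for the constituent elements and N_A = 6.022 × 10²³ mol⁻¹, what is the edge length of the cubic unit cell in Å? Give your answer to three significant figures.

4.63 Å

M(NaF) = 41.99 g/mol; Z = 4 formula units per cell.
a³ = Z·M/(N_A·ρ) = 4 × 41.99 / (6.022 × 10²³ × 2.81) = 9.926 × 10^-23 cm³, so a = 4.630 × 10^-8 cm = 4.63 Å.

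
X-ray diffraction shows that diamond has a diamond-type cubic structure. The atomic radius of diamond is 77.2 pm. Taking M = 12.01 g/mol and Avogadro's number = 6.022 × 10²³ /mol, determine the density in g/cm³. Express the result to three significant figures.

3.52 g/cm³

In a diamond cubic lattice, nearest neighbors lie along the body diagonal with √3·a = 8r, giving a = 356.6 pm = 3.566 × 10^-8 cm.
With Z = 8, ρ = Z·M/(N_A·a³) = 8 × 12.01 / (6.022 × 10²³ × 4.534 × 10^-23) = 3.519 g/cm³.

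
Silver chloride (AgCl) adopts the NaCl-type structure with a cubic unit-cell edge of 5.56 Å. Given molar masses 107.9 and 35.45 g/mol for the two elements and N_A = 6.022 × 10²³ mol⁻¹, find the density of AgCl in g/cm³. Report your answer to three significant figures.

5.54 g/cm³

The NaCl-type structure contains Z = 4 formula units per cell; M(AgCl) = 107.9 + 35.45 = 143.35 g/mol.
a³ = (5.560 × 10^-8 cm)³ = 1.719 × 10^-22 cm³.
ρ = 4 × 143.35 / (6.022 × 10²³ × 1.719 × 10^-22) = 5.540 g/cm³.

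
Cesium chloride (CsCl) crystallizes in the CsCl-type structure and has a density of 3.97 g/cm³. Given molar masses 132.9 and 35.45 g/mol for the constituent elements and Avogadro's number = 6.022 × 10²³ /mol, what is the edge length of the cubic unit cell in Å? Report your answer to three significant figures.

4.13 Å

M(CsCl) = 168.35 g/mol; Z = 1 formula unit per cell.
a³ = Z·M/(N_A·ρ) = 1 × 168.35 / (6.022 × 10²³ × 3.97) = 7.042 × 10^-23 cm³, so a = 4.129 × 10^-8 cm = 4.13 Å.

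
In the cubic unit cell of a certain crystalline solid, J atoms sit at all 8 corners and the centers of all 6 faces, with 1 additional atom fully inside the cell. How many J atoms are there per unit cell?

5

Corner atoms are shared by 8 cells (1/8 each), face atoms by 2 (1/2 each), interior atoms are unshared.
Net atoms = 8 × 1/8 + 6 × 1/2 + 1 = 1 + 3 + 1 = 5.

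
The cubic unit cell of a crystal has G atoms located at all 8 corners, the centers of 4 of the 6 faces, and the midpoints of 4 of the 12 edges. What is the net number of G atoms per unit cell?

Corner atoms are shared by 8 cells (1/8 each), face atoms by 2 (1/2 each), edge atoms by 4 (1/4 each).
Net atoms = 8 × 1/8 + 4 × 1/2 + 4 × 1/4 = 1 + 2 + 1 = 4.

4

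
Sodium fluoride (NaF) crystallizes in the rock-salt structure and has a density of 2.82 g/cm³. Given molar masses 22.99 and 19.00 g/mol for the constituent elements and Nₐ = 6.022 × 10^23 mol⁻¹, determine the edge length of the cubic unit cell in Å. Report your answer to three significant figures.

4.62 Å

M(NaF) = 41.99 g/mol; Z = 4 formula units per cell.
a³ = Z·M/(N_A·ρ) = 4 × 41.99 / (6.022 × 10²³ × 2.82) = 9.890 × 10^-23 cm³, so a = 4.625 × 10^-8 cm = 4.62 Å.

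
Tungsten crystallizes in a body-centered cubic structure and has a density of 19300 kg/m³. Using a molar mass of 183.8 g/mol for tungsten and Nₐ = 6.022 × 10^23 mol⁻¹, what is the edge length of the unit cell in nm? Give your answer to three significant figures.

0.316 nm

With Z = 2 atoms per BCC cell, a³ = Z·M/(N_A·ρ) = 2 × 183.8 / (6.022 × 10²³ × 19.30 g/cm³) = 3.163 × 10^-23 cm³.
a = (3.163 × 10^-23)^(1/3) = 3.162 × 10^-8 cm = 0.316 nm.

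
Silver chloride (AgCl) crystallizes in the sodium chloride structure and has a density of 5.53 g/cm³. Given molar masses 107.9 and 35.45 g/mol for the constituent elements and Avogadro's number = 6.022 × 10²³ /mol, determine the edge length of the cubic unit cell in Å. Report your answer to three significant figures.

M(AgCl) = 143.35 g/mol; Z = 4 formula units per cell.
a³ = Z·M/(N_A·ρ) = 4 × 143.35 / (6.022 × 10²³ × 5.53) = 1.722 × 10^-22 cm³, so a = 5.563 × 10^-8 cm = 5.56 Å.

5.56 Å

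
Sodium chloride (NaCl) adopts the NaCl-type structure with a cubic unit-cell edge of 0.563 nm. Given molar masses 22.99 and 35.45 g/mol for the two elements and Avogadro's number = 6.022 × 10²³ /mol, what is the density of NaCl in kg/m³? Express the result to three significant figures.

2180 kg/m³

The NaCl-type structure contains Z = 4 formula units per cell; M(NaCl) = 22.99 + 35.45 = 58.44 g/mol.
a³ = (5.630 × 10^-8 cm)³ = 1.785 × 10^-22 cm³.
ρ = 4 × 58.44 / (6.022 × 10²³ × 1.785 × 10^-22) = 2.175 g/cm³ = 2180 kg/m³.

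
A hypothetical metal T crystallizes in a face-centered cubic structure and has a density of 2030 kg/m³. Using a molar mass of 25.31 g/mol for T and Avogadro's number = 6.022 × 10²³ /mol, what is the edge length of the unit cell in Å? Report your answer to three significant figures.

4.36 Å

With Z = 4 atoms per FCC cell, a³ = Z·M/(N_A·ρ) = 4 × 25.31 / (6.022 × 10²³ × 2.030 g/cm³) = 8.282 × 10^-23 cm³.
a = (8.282 × 10^-23)^(1/3) = 4.359 × 10^-8 cm = 4.36 Å.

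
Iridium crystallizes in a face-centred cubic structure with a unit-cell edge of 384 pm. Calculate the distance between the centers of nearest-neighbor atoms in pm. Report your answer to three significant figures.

272 pm

In an FCC structure, atoms touch along the face diagonal, so √2·a = 4r; the nearest-neighbor distance equals 2r = 0.7071·a.
d = 0.7071 × 384 = 272 pm.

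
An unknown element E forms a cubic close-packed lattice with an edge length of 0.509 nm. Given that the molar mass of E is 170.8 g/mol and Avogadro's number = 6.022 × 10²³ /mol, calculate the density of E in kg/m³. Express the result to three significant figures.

8600 kg/m³

An FCC unit cell contains Z = 4 atoms.
Cell volume: a³ = (0.509 nm)³ = (5.090 × 10^-8 cm)³ = 1.319 × 10^-22 cm³.
ρ = Z·M/(N_A·a³) = 4 × 170.8 / (6.022 × 10²³ × 1.319 × 10^-22) = 8.603 g/cm³ = 8600 kg/m³.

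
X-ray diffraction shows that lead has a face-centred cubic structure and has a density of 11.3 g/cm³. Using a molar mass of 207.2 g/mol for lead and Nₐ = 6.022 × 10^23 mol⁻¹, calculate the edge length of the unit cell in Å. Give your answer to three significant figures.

With Z = 4 atoms per FCC cell, a³ = Z·M/(N_A·ρ) = 4 × 207.2 / (6.022 × 10²³ × 11.30 g/cm³) = 1.218 × 10^-22 cm³.
a = (1.218 × 10^-22)^(1/3) = 4.957 × 10^-8 cm = 4.96 Å.

4.96 Å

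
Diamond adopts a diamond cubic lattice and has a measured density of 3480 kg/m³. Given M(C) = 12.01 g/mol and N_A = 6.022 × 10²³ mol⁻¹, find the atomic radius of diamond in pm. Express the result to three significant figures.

77.5 pm

For a diamond cubic cell (Z = 8), a³ = Z·M/(N_A·ρ) = 8 × 12.01 / (6.022 × 10²³ × 3.480) = 4.585 × 10^-23 cm³, so a = 3.579 × 10^-8 cm = 357.9 pm.
Nearest neighbors lie along the body diagonal with √3·a = 8r, so r = 0.2165 × a = 77.5 pm.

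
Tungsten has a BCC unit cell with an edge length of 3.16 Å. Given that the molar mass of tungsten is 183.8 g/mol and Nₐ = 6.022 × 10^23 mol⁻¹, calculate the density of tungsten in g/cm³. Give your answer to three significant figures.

19.3 g/cm³

A BCC unit cell contains Z = 2 atoms.
Cell volume: a³ = (3.16 Å)³ = (3.160 × 10^-8 cm)³ = 3.155 × 10^-23 cm³.
ρ = Z·M/(N_A·a³) = 2 × 183.8 / (6.022 × 10²³ × 3.155 × 10^-23) = 19.35 g/cm³.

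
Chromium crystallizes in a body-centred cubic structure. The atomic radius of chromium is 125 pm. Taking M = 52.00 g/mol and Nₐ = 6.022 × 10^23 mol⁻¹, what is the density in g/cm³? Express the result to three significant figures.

In a BCC lattice, atoms touch along the body diagonal, so √3·a = 4r, giving a = 288.7 pm = 2.887 × 10^-8 cm.
With Z = 2, ρ = Z·M/(N_A·a³) = 2 × 52.00 / (6.022 × 10²³ × 2.406 × 10^-23) = 7.179 g/cm³.

7.18 g/cm³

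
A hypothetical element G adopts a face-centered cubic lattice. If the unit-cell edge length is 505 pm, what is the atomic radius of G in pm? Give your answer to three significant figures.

In an FCC lattice, atoms touch along the face diagonal, so √2·a = 4r.
r = √2·a/4 = 1.4142 × 505 / 4 = 179 pm.

179 pm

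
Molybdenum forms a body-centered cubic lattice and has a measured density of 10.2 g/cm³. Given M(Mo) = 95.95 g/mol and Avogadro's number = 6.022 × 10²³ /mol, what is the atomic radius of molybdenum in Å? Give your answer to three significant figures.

For a BCC cell (Z = 2), a³ = Z·M/(N_A·ρ) = 2 × 95.95 / (6.022 × 10²³ × 10.20) = 3.124 × 10^-23 cm³, so a = 3.150 × 10^-8 cm = 3.150 Å.
Atoms touch along the body diagonal, so √3·a = 4r, so r = 0.4330 × a = 1.36 Å.

1.36 Å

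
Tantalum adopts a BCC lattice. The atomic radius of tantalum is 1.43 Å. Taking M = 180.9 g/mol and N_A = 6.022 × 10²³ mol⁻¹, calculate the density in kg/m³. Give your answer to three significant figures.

16700 kg/m³

In a BCC lattice, atoms touch along the body diagonal, so √3·a = 4r, giving a = 3.302 Å = 3.302 × 10^-8 cm.
With Z = 2, ρ = Z·M/(N_A·a³) = 2 × 180.9 / (6.022 × 10²³ × 3.602 × 10^-23) = 16.68 g/cm³ = 16700 kg/m³.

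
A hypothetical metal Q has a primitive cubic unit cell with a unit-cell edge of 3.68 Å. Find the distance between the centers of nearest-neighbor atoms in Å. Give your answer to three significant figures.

3.68 Å

In a simple cubic structure, atoms touch along the cell edge, so a = 2r; the nearest-neighbor distance equals 2r = 1.000·a.
d = 1.000 × 3.68 = 3.68 Å.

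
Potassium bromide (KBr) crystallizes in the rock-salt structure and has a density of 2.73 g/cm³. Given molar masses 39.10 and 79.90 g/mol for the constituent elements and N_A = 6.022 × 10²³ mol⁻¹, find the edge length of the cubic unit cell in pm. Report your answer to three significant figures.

M(KBr) = 119.0 g/mol; Z = 4 formula units per cell.
a³ = Z·M/(N_A·ρ) = 4 × 119.0 / (6.022 × 10²³ × 2.73) = 2.895 × 10^-22 cm³, so a = 6.616 × 10^-8 cm = 662 pm.

662 pm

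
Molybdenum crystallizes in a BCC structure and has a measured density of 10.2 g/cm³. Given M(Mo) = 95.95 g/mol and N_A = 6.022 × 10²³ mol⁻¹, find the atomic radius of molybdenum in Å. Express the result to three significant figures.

1.36 Å

For a BCC cell (Z = 2), a³ = Z·M/(N_A·ρ) = 2 × 95.95 / (6.022 × 10²³ × 10.20) = 3.124 × 10^-23 cm³, so a = 3.150 × 10^-8 cm = 3.150 Å.
Atoms touch along the body diagonal, so √3·a = 4r, so r = 0.4330 × a = 1.36 Å.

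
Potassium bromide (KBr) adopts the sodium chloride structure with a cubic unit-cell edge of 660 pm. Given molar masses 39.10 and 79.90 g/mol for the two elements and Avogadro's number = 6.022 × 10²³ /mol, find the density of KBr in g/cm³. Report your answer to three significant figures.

The sodium chloride structure contains Z = 4 formula units per cell; M(KBr) = 39.10 + 79.90 = 119.0 g/mol.
a³ = (6.600 × 10^-8 cm)³ = 2.875 × 10^-22 cm³.
ρ = 4 × 119.0 / (6.022 × 10²³ × 2.875 × 10^-22) = 2.749 g/cm³.

2.75 g/cm³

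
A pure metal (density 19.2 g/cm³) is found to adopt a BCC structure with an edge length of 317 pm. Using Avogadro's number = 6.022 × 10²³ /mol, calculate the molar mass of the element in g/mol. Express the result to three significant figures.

A BCC cell has Z = 2 atoms; a = 3.170 × 10^-8 cm.
M = ρ·N_A·a³/Z = 19.2 × 6.022 × 10²³ × 3.186 × 10^-23 / 2 = 184 g/mol.

184 g/mol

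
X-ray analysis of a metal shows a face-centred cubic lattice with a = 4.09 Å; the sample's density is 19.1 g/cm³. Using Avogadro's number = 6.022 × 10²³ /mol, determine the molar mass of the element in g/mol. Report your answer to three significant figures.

An FCC cell has Z = 4 atoms; a = 4.090 × 10^-8 cm.
M = ρ·N_A·a³/Z = 19.1 × 6.022 × 10²³ × 6.842 × 10^-23 / 4 = 197 g/mol.

197 g/mol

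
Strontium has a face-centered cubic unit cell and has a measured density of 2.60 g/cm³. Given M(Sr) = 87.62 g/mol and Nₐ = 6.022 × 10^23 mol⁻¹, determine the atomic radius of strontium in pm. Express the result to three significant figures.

For an FCC cell (Z = 4), a³ = Z·M/(N_A·ρ) = 4 × 87.62 / (6.022 × 10²³ × 2.600) = 2.238 × 10^-22 cm³, so a = 6.072 × 10^-8 cm = 607.2 pm.
Atoms touch along the face diagonal, so √2·a = 4r, so r = 0.3536 × a = 215 pm.

215 pm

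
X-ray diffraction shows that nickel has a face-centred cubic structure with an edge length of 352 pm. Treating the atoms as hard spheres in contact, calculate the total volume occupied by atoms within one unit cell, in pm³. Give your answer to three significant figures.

3.23 × 10^7 pm³

In an FCC lattice atoms touch along the face diagonal, so √2·a = 4r, so r = 0.3536a = 124.5 pm.
V_atoms = Z × (4/3)πr³ = 4 × (4/3)π × (124.5)³ = 3.23 × 10^7 pm³.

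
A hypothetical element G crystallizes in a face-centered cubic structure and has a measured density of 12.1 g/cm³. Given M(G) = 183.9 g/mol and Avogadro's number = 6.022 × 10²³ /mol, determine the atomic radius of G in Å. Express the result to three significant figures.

For an FCC cell (Z = 4), a³ = Z·M/(N_A·ρ) = 4 × 183.9 / (6.022 × 10²³ × 12.10) = 1.010 × 10^-22 cm³, so a = 4.656 × 10^-8 cm = 4.656 Å.
Atoms touch along the face diagonal, so √2·a = 4r, so r = 0.3536 × a = 1.65 Å.

1.65 Å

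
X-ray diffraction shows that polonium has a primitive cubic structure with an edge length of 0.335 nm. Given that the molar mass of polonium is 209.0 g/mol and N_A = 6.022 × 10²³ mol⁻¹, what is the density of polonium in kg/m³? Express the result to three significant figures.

A simple cubic unit cell contains Z = 1 atom.
Cell volume: a³ = (0.335 nm)³ = (3.350 × 10^-8 cm)³ = 3.760 × 10^-23 cm³.
ρ = Z·M/(N_A·a³) = 1 × 209.0 / (6.022 × 10²³ × 3.760 × 10^-23) = 9.231 g/cm³ = 9230 kg/m³.

9230 kg/m³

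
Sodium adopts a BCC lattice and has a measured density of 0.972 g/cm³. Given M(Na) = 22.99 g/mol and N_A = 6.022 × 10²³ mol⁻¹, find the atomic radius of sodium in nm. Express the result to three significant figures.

For a BCC cell (Z = 2), a³ = Z·M/(N_A·ρ) = 2 × 22.99 / (6.022 × 10²³ × 0.9720) = 7.855 × 10^-23 cm³, so a = 4.283 × 10^-8 cm = 0.4283 nm.
Atoms touch along the body diagonal, so √3·a = 4r, so r = 0.4330 × a = 0.185 nm.

0.185 nm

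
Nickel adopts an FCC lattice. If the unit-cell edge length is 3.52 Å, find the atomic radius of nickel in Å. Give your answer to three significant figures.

In an FCC lattice, atoms touch along the face diagonal, so √2·a = 4r.
r = √2·a/4 = 1.4142 × 3.52 / 4 = 1.24 Å.

1.24 Å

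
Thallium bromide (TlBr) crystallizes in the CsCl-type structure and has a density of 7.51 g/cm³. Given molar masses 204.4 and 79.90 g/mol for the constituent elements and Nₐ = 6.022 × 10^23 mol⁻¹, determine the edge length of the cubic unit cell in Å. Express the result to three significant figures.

M(TlBr) = 284.3 g/mol; Z = 1 formula unit per cell.
a³ = Z·M/(N_A·ρ) = 1 × 284.3 / (6.022 × 10²³ × 7.51) = 6.286 × 10^-23 cm³, so a = 3.976 × 10^-8 cm = 3.98 Å.

3.98 Å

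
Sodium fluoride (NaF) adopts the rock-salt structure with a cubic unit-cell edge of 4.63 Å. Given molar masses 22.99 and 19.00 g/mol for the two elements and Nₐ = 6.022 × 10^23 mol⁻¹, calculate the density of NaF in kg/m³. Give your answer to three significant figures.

The rock-salt structure contains Z = 4 formula units per cell; M(NaF) = 22.99 + 19.00 = 41.99 g/mol.
a³ = (4.630 × 10^-8 cm)³ = 9.925 × 10^-23 cm³.
ρ = 4 × 41.99 / (6.022 × 10²³ × 9.925 × 10^-23) = 2.810 g/cm³ = 2810 kg/m³.

2810 kg/m³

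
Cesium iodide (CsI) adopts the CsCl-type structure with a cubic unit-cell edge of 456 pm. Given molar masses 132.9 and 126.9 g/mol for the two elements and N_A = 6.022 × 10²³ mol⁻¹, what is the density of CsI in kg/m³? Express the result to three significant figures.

The CsCl-type structure contains Z = 1 formula unit per cell; M(CsI) = 132.9 + 126.9 = 259.8 g/mol.
a³ = (4.560 × 10^-8 cm)³ = 9.482 × 10^-23 cm³.
ρ = 1 × 259.8 / (6.022 × 10²³ × 9.482 × 10^-23) = 4.550 g/cm³ = 4550 kg/m³.

4550 kg/m³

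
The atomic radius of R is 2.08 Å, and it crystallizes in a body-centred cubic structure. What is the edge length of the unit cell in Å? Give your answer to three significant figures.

4.80 Å

In a BCC lattice, atoms touch along the body diagonal, so √3·a = 4r.
a = 4r/√3 = 4 × 2.08 / 1.7321 = 4.80 Å.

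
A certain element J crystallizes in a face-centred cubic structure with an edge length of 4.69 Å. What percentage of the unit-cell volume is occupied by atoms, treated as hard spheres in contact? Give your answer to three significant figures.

74.0%

In an FCC lattice atoms touch along the face diagonal, so √2·a = 4r, so r = 0.3536a = 1.658 Å.
Packing fraction = Z·(4/3)πr³ / a³ = 4 × (4/3)π × (1.658)³ / (4.69)³ = 0.7405 = 74.0%.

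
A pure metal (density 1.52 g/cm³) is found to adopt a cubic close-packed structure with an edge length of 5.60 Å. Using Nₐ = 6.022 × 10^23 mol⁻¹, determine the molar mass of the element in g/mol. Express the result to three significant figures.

An FCC cell has Z = 4 atoms; a = 5.600 × 10^-8 cm.
M = ρ·N_A·a³/Z = 1.52 × 6.022 × 10²³ × 1.756 × 10^-22 / 4 = 40.2 g/mol.

40.2 g/mol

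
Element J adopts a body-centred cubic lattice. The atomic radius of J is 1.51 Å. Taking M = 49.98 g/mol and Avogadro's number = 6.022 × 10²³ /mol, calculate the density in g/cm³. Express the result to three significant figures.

3.91 g/cm³

In a BCC lattice, atoms touch along the body diagonal, so √3·a = 4r, giving a = 3.487 Å = 3.487 × 10^-8 cm.
With Z = 2, ρ = Z·M/(N_A·a³) = 2 × 49.98 / (6.022 × 10²³ × 4.241 × 10^-23) = 3.914 g/cm³.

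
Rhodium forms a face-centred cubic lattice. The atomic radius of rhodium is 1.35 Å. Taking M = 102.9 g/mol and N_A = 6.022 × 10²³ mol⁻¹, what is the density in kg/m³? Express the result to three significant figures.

In an FCC lattice, atoms touch along the face diagonal, so √2·a = 4r, giving a = 3.818 Å = 3.818 × 10^-8 cm.
With Z = 4, ρ = Z·M/(N_A·a³) = 4 × 102.9 / (6.022 × 10²³ × 5.567 × 10^-23) = 12.28 g/cm³ = 12300 kg/m³.

12300 kg/m³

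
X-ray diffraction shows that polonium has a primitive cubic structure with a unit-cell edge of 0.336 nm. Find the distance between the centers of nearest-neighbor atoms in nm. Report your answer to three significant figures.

0.336 nm

In a simple cubic structure, atoms touch along the cell edge, so a = 2r; the nearest-neighbor distance equals 2r = 1.000·a.
d = 1.000 × 0.336 = 0.336 nm.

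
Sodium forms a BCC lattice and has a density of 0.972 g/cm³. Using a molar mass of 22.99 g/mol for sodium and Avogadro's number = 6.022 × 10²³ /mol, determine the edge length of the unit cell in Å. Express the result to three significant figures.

With Z = 2 atoms per BCC cell, a³ = Z·M/(N_A·ρ) = 2 × 22.99 / (6.022 × 10²³ × 0.9720 g/cm³) = 7.855 × 10^-23 cm³.
a = (7.855 × 10^-23)^(1/3) = 4.283 × 10^-8 cm = 4.28 Å.

4.28 Å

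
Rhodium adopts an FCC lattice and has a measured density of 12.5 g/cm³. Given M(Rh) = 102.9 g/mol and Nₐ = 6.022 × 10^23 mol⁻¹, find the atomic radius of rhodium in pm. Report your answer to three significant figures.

134 pm

For an FCC cell (Z = 4), a³ = Z·M/(N_A·ρ) = 4 × 102.9 / (6.022 × 10²³ × 12.50) = 5.468 × 10^-23 cm³, so a = 3.796 × 10^-8 cm = 379.6 pm.
Atoms touch along the face diagonal, so √2·a = 4r, so r = 0.3536 × a = 134 pm.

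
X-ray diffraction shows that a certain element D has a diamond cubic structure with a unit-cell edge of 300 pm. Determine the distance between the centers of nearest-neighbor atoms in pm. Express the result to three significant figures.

In a diamond cubic structure, nearest neighbors lie along the body diagonal with √3·a = 8r; the nearest-neighbor distance equals 2r = 0.4330·a.
d = 0.4330 × 300 = 130 pm.

130 pm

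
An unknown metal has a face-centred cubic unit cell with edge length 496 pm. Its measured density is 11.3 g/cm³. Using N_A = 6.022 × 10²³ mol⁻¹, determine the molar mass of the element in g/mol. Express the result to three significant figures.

208 g/mol

An FCC cell has Z = 4 atoms; a = 4.960 × 10^-8 cm.
M = ρ·N_A·a³/Z = 11.3 × 6.022 × 10²³ × 1.220 × 10^-22 / 4 = 208 g/mol.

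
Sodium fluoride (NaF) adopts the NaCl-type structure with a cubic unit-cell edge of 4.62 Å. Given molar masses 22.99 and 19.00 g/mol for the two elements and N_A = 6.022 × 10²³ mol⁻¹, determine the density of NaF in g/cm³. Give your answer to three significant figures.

The NaCl-type structure contains Z = 4 formula units per cell; M(NaF) = 22.99 + 19.00 = 41.99 g/mol.
a³ = (4.620 × 10^-8 cm)³ = 9.861 × 10^-23 cm³.
ρ = 4 × 41.99 / (6.022 × 10²³ × 9.861 × 10^-23) = 2.828 g/cm³.

2.83 g/cm³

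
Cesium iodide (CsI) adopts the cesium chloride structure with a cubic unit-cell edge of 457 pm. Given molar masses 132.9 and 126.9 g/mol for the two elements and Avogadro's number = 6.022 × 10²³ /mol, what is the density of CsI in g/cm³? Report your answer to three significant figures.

The cesium chloride structure contains Z = 1 formula unit per cell; M(CsI) = 132.9 + 126.9 = 259.8 g/mol.
a³ = (4.570 × 10^-8 cm)³ = 9.544 × 10^-23 cm³.
ρ = 1 × 259.8 / (6.022 × 10²³ × 9.544 × 10^-23) = 4.520 g/cm³.

4.52 g/cm³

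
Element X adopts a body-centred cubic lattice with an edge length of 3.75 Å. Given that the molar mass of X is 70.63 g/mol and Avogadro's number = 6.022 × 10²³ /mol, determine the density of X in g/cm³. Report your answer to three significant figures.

4.45 g/cm³

A BCC unit cell contains Z = 2 atoms.
Cell volume: a³ = (3.75 Å)³ = (3.750 × 10^-8 cm)³ = 5.273 × 10^-23 cm³.
ρ = Z·M/(N_A·a³) = 2 × 70.63 / (6.022 × 10²³ × 5.273 × 10^-23) = 4.448 g/cm³.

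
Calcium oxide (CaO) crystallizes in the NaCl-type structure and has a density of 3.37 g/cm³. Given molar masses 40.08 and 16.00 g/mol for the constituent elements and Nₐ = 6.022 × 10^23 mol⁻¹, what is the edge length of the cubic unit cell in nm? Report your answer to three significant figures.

M(CaO) = 56.08 g/mol; Z = 4 formula units per cell.
a³ = Z·M/(N_A·ρ) = 4 × 56.08 / (6.022 × 10²³ × 3.37) = 1.105 × 10^-22 cm³, so a = 4.799 × 10^-8 cm = 0.480 nm.

0.480 nm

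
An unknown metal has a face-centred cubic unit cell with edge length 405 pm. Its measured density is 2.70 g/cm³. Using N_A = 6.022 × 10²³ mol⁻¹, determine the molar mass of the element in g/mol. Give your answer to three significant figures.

An FCC cell has Z = 4 atoms; a = 4.050 × 10^-8 cm.
M = ρ·N_A·a³/Z = 2.70 × 6.022 × 10²³ × 6.643 × 10^-23 / 4 = 27.0 g/mol.

27.0 g/mol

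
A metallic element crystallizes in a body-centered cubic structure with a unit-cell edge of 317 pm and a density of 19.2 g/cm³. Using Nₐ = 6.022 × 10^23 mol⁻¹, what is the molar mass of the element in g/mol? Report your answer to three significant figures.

A BCC cell has Z = 2 atoms; a = 3.170 × 10^-8 cm.
M = ρ·N_A·a³/Z = 19.2 × 6.022 × 10²³ × 3.186 × 10^-23 / 2 = 184 g/mol.

184 g/mol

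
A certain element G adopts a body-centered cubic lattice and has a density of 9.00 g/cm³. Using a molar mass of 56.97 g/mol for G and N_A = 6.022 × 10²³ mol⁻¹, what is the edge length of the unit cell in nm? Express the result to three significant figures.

0.276 nm

With Z = 2 atoms per BCC cell, a³ = Z·M/(N_A·ρ) = 2 × 56.97 / (6.022 × 10²³ × 9.000 g/cm³) = 2.102 × 10^-23 cm³.
a = (2.102 × 10^-23)^(1/3) = 2.760 × 10^-8 cm = 0.276 nm.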